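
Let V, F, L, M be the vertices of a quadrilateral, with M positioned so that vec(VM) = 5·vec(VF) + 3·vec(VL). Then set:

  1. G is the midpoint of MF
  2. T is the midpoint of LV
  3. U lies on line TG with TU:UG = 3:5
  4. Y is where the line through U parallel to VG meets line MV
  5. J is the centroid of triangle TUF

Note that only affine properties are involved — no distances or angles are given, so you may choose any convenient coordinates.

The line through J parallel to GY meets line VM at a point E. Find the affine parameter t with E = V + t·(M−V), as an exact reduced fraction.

t = 5/36

Set V = (0, 0), F = (1, 0), L = (0, 1), M = (5, 3); any affine frame gives the same invariant.
1. G is the midpoint of MF ⇒ G = (3, 3/2)
2. T is the midpoint of LV ⇒ T = (0, 1/2)
3. U lies on line TG with TU:UG = 3:5 ⇒ U = (9/8, 7/8)
4. Y is where the line through U parallel to VG meets line MV ⇒ Y = (25/8, 15/8)
5. J is the centroid of triangle TUF ⇒ J = (17/24, 11/24)
through J parallel to GY: direction (1/8, 3/8); meets VM at E = (25/36, 5/12)
E = V + t·(M−V) with t = 5/36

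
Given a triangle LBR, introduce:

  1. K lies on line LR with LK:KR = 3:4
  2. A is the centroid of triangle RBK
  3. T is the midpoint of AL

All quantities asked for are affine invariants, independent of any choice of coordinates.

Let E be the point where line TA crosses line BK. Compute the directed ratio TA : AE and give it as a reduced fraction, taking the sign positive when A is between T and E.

TA:AE = -13/8

Choose coordinates L = (0, 0), B = (1, 0), R = (0, 1).
1. K lies on line LR with LK:KR = 3:4 ⇒ K = (0, 3/7)
2. A is the centroid of triangle RBK ⇒ A = (1/3, 10/21)
3. T is the midpoint of AL ⇒ T = (1/6, 5/21)
line TA meets BK at E = (3/13, 30/91)
A = T + t·(E−T) with t = 13/5, so TA:AE = 13/5:-8/5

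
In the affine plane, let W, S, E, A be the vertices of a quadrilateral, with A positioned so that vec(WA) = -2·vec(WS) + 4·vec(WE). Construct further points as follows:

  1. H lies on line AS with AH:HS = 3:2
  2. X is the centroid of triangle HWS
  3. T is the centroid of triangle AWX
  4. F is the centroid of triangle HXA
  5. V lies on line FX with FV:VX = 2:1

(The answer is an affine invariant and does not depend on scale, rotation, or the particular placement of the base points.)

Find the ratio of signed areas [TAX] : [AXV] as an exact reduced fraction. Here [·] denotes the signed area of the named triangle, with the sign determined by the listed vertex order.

Choose coordinates W = (0, 0), S = (1, 0), E = (0, 1), A = (-2, 4).
1. H lies on line AS with AH:HS = 3:2 ⇒ H = (-1/5, 8/5)
2. X is the centroid of triangle HWS ⇒ X = (4/15, 8/15)
3. T is the centroid of triangle AWX ⇒ T = (-26/45, 68/45)
4. F is the centroid of triangle HXA ⇒ F = (-29/45, 92/45)
5. V lies on line FX with FV:VX = 2:1 ⇒ V = (-1/27, 28/27)
2·[TAX] = -32/45, 2·[AXV] = 4/45
[TAX]:[AXV] = -32/45:4/45 = -8

[TAX]:[AXV] = -8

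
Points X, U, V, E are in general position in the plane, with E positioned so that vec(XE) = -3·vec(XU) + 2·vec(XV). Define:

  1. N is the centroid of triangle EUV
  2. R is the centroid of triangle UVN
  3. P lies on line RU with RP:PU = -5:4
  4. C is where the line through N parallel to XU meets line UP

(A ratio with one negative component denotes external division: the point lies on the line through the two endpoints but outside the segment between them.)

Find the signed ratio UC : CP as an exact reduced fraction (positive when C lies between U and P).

Work in coordinates with X = (0, 0), U = (1, 0), V = (0, 1), E = (-3, 2).
1. N is the centroid of triangle EUV ⇒ N = (-2/3, 1)
2. R is the centroid of triangle UVN ⇒ R = (1/9, 2/3)
3. P lies on line RU with RP:PU = -5:4 ⇒ P = (41/9, -8/3)
4. C is where the line through N parallel to XU meets line UP ⇒ C = (-1/3, 1)
C = U + t·(P−U) with t = -3/8, so UC:CP = t:(1−t) = -3/8:11/8

UC:CP = -3/11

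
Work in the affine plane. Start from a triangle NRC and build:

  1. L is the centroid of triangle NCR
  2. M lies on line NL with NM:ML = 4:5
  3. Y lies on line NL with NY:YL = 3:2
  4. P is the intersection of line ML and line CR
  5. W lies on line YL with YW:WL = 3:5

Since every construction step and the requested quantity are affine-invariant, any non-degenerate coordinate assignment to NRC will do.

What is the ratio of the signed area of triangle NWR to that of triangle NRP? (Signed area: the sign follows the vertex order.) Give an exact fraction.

Work in coordinates with N = (0, 0), R = (1, 0), C = (0, 1).
1. L is the centroid of triangle NCR ⇒ L = (1/3, 1/3)
2. M lies on line NL with NM:ML = 4:5 ⇒ M = (4/27, 4/27)
3. Y lies on line NL with NY:YL = 3:2 ⇒ Y = (1/5, 1/5)
4. P is the intersection of line ML and line CR ⇒ P = (1/2, 1/2)
5. W lies on line YL with YW:WL = 3:5 ⇒ W = (1/4, 1/4)
2·[NWR] = -1/4, 2·[NRP] = 1/2
[NWR]:[NRP] = -1/4:1/2 = -1/2

[NWR]:[NRP] = -1/2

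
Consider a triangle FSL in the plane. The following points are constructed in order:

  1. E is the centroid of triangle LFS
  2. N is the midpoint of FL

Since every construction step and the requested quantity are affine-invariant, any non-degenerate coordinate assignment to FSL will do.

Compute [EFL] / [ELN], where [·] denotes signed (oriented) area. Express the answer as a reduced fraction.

[EFL]:[ELN] = -2

Set F = (0, 0), S = (1, 0), L = (0, 1); any affine frame gives the same invariant.
1. E is the centroid of triangle LFS ⇒ E = (1/3, 1/3)
2. N is the midpoint of FL ⇒ N = (0, 1/2)
2·[EFL] = -1/3, 2·[ELN] = 1/6
[EFL]:[ELN] = -1/3:1/6 = -2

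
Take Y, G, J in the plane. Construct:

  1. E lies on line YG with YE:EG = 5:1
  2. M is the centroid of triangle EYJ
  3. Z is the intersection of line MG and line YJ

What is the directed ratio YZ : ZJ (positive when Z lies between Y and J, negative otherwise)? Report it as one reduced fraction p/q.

Assign Y = (0, 0), G = (1, 0), J = (0, 1) — the answer is frame-independent, so this choice is without loss of generality.
1. E lies on line YG with YE:EG = 5:1 ⇒ E = (5/6, 0)
2. M is the centroid of triangle EYJ ⇒ M = (5/18, 1/3)
3. Z is the intersection of line MG and line YJ ⇒ Z = (0, 6/13)
Z = Y + t·(J−Y) with t = 6/13, so YZ:ZJ = t:(1−t) = 6/13:7/13

YZ:ZJ = 6/7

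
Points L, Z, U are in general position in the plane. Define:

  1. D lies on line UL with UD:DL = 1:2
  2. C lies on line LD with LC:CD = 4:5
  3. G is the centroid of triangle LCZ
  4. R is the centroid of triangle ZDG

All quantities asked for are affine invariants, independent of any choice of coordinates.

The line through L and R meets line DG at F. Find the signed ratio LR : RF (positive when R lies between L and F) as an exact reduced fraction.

Set L = (0, 0), Z = (1, 0), U = (0, 1); any affine frame gives the same invariant.
1. D lies on line UL with UD:DL = 1:2 ⇒ D = (0, 2/3)
2. C lies on line LD with LC:CD = 4:5 ⇒ C = (0, 8/27)
3. G is the centroid of triangle LCZ ⇒ G = (1/3, 8/81)
4. R is the centroid of triangle ZDG ⇒ R = (4/9, 62/243)
line LR meets DG at F = (12/41, 62/369)
R = L + t·(F−L) with t = 41/27, so LR:RF = 41/27:-14/27

LR:RF = -41/14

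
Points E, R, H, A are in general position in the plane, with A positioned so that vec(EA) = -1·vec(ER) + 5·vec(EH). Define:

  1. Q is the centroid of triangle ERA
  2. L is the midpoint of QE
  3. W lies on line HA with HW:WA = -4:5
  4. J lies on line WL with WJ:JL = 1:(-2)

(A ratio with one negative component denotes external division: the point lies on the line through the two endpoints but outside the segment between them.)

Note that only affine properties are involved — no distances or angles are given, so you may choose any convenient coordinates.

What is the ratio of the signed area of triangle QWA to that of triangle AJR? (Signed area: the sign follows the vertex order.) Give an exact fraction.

Assign E = (0, 0), R = (1, 0), H = (0, 1), A = (-1, 5) — the answer is frame-independent, so this choice is without loss of generality.
1. Q is the centroid of triangle ERA ⇒ Q = (0, 5/3)
2. L is the midpoint of QE ⇒ L = (0, 5/6)
3. W lies on line HA with HW:WA = -4:5 ⇒ W = (4, -15)
4. J lies on line WL with WJ:JL = 1:(-2) ⇒ J = (8, -185/6)
2·[QWA] = -10/3, 2·[AJR] = 80/3
[QWA]:[AJR] = -10/3:80/3 = -1/8

[QWA]:[AJR] = -1/8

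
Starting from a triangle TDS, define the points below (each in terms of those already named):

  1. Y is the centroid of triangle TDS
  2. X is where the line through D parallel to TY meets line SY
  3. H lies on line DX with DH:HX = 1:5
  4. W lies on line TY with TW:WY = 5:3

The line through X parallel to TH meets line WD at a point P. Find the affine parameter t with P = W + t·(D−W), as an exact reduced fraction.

t = 35/11

Work in coordinates with T = (0, 0), D = (1, 0), S = (0, 1).
1. Y is the centroid of triangle TDS ⇒ Y = (1/3, 1/3)
2. X is where the line through D parallel to TY meets line SY ⇒ X = (2/3, -1/3)
3. H lies on line DX with DH:HX = 1:5 ⇒ H = (17/18, -1/18)
4. W lies on line TY with TW:WY = 5:3 ⇒ W = (5/24, 5/24)
through X parallel to TH: direction (17/18, -1/18); meets WD at P = (30/11, -5/11)
P = W + t·(D−W) with t = 35/11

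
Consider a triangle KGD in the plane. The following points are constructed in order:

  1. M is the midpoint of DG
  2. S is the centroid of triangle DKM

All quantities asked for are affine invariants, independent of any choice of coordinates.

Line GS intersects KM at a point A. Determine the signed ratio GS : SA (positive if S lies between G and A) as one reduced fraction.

GS:SA = -4

Choose coordinates K = (0, 0), G = (1, 0), D = (0, 1).
1. M is the midpoint of DG ⇒ M = (1/2, 1/2)
2. S is the centroid of triangle DKM ⇒ S = (1/6, 1/2)
line GS meets KM at A = (3/8, 3/8)
S = G + t·(A−G) with t = 4/3, so GS:SA = 4/3:-1/3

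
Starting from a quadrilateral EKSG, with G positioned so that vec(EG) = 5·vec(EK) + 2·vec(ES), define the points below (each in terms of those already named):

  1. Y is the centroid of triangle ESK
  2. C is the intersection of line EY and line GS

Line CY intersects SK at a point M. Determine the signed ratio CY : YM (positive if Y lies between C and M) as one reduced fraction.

Work in coordinates with E = (0, 0), K = (1, 0), S = (0, 1), G = (5, 2).
1. Y is the centroid of triangle ESK ⇒ Y = (1/3, 1/3)
2. C is the intersection of line EY and line GS ⇒ C = (5/4, 5/4)
line CY meets SK at M = (1/2, 1/2)
Y = C + t·(M−C) with t = 11/9, so CY:YM = 11/9:-2/9

CY:YM = -11/2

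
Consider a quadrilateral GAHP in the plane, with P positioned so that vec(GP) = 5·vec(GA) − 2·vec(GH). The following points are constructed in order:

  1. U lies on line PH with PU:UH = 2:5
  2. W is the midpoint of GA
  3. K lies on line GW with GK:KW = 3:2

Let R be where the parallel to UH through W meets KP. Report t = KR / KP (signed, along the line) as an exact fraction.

Choose coordinates G = (0, 0), A = (1, 0), H = (0, 1), P = (5, -2).
1. U lies on line PH with PU:UH = 2:5 ⇒ U = (25/7, -8/7)
2. W is the midpoint of GA ⇒ W = (1/2, 0)
3. K lies on line GW with GK:KW = 3:2 ⇒ K = (3/10, 0)
through W parallel to UH: direction (-25/7, 15/7); meets KP at R = (81/82, -12/41)
R = K + t·(P−K) with t = 6/41

t = 6/41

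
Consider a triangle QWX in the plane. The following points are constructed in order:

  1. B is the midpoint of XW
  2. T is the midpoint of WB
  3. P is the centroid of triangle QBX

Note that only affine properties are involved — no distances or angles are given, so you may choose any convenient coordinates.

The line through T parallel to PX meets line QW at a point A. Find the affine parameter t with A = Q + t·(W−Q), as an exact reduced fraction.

t = 5/6

Work in coordinates with Q = (0, 0), W = (1, 0), X = (0, 1).
1. B is the midpoint of XW ⇒ B = (1/2, 1/2)
2. T is the midpoint of WB ⇒ T = (3/4, 1/4)
3. P is the centroid of triangle QBX ⇒ P = (1/6, 1/2)
through T parallel to PX: direction (-1/6, 1/2); meets QW at A = (5/6, 0)
A = Q + t·(W−Q) with t = 5/6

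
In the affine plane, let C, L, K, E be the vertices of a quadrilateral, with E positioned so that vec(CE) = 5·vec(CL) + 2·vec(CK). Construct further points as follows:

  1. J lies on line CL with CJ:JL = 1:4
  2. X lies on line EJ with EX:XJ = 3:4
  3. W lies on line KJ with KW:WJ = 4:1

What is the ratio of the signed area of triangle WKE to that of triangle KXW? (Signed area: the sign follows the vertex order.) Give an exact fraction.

Work in coordinates with C = (0, 0), L = (1, 0), K = (0, 1), E = (5, 2).
1. J lies on line CL with CJ:JL = 1:4 ⇒ J = (1/5, 0)
2. X lies on line EJ with EX:XJ = 3:4 ⇒ X = (103/35, 8/7)
3. W lies on line KJ with KW:WJ = 4:1 ⇒ W = (4/25, 1/5)
2·[WKE] = -104/25, 2·[KXW] = -416/175
[WKE]:[KXW] = -104/25:-416/175 = 7/4

[WKE]:[KXW] = 7/4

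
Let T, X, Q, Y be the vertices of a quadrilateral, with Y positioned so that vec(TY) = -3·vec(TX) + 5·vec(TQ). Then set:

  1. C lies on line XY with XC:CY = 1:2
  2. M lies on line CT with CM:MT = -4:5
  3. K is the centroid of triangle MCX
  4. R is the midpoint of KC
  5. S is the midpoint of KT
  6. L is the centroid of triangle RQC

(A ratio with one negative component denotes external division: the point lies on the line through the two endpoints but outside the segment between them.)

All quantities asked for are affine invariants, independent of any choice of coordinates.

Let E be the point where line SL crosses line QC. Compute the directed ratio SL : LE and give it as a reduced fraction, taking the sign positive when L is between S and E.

SL:LE = 1/5

Work in coordinates with T = (0, 0), X = (1, 0), Q = (0, 1), Y = (-3, 5).
1. C lies on line XY with XC:CY = 1:2 ⇒ C = (-1/3, 5/3)
2. M lies on line CT with CM:MT = -4:5 ⇒ M = (-5/3, 25/3)
3. K is the centroid of triangle MCX ⇒ K = (-1/3, 10/3)
4. R is the midpoint of KC ⇒ R = (-1/3, 5/2)
5. S is the midpoint of KT ⇒ S = (-1/6, 5/3)
6. L is the centroid of triangle RQC ⇒ L = (-2/9, 31/18)
line SL meets QC at E = (-1/2, 2)
L = S + t·(E−S) with t = 1/6, so SL:LE = 1/6:5/6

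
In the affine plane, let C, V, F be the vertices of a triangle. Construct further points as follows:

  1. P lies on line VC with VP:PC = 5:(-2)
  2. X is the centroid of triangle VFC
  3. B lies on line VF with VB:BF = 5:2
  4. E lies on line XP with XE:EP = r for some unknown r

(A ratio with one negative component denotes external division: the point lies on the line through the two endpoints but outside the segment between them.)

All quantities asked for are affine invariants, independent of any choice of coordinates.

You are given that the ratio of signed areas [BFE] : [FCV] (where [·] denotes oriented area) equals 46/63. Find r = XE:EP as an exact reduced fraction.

r = -5/2

Assign C = (0, 0), V = (1, 0), F = (0, 1) — the answer is frame-independent, so this choice is without loss of generality.
1. P lies on line VC with VP:PC = 5:(-2) ⇒ P = (-2/3, 0)
2. X is the centroid of triangle VFC ⇒ X = (1/3, 1/3)
3. B lies on line VF with VB:BF = 5:2 ⇒ B = (2/7, 5/7)
4. With XE:EP = r, write λ = r/(r+1) so E = X + λ·(P−X); E is affine-linear in λ
Every point depending on E is an affine combination of E and λ-independent points, so each such coordinate is linear in λ; the λ² term in each signed area is a multiple of (P−X)×(P−X) = 0, so 2·[BFE] and 2·[FCV] are each linear in λ. Evaluating at λ=0 and λ=1:
  2·[BFE] = 8/21·λ + 2/21,   2·[FCV] = 1
So [BFE]:[FCV] = (8/21·λ + 2/21) / (1). Setting this equal to 46/63:
  8/21·λ + 2/21 = 46/63·(1)  ⇒  λ = 5/3
Then r = λ/(1−λ) = (5/3)/(-2/3) = -5/2. Check: with r = -5/2, E = (-4/3, -2/9) and [BFE]:[FCV] = 46/63 as required.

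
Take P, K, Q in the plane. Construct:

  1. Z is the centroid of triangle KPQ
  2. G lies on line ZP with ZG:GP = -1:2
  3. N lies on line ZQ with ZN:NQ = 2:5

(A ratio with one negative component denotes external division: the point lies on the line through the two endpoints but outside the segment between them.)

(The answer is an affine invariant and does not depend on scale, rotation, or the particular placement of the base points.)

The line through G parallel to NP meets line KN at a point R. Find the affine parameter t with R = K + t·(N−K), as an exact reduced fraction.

t = 7/11

Assign P = (0, 0), K = (1, 0), Q = (0, 1) — the answer is frame-independent, so this choice is without loss of generality.
1. Z is the centroid of triangle KPQ ⇒ Z = (1/3, 1/3)
2. G lies on line ZP with ZG:GP = -1:2 ⇒ G = (2/3, 2/3)
3. N lies on line ZQ with ZN:NQ = 2:5 ⇒ N = (5/21, 11/21)
through G parallel to NP: direction (-5/21, -11/21); meets KN at R = (17/33, 1/3)
R = K + t·(N−K) with t = 7/11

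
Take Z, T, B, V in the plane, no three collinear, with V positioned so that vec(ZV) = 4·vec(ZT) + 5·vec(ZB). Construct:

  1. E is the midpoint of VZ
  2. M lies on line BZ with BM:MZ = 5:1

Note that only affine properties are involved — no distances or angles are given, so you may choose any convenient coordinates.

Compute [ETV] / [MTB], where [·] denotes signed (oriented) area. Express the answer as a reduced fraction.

[ETV]:[MTB] = 3

Set Z = (0, 0), T = (1, 0), B = (0, 1), V = (4, 5); any affine frame gives the same invariant.
1. E is the midpoint of VZ ⇒ E = (2, 5/2)
2. M lies on line BZ with BM:MZ = 5:1 ⇒ M = (0, 1/6)
2·[ETV] = 5/2, 2·[MTB] = 5/6
[ETV]:[MTB] = 5/2:5/6 = 3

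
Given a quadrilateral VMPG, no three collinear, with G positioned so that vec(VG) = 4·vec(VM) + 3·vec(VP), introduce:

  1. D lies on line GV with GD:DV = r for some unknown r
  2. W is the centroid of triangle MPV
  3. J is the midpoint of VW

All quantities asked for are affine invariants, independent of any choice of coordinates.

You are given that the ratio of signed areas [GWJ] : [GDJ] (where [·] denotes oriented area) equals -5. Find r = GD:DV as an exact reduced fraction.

Assign V = (0, 0), M = (1, 0), P = (0, 1), G = (4, 3) — the answer is frame-independent, so this choice is without loss of generality.
1. With GD:DV = r, write λ = r/(r+1) so D = G + λ·(V−G); D is affine-linear in λ
2. W is the centroid of triangle MPV ⇒ W = (1/3, 1/3)
3. J is the midpoint of VW ⇒ J = (1/6, 1/6)
Every point depending on D is an affine combination of D and λ-independent points, so each such coordinate is linear in λ; the λ² term in each signed area is a multiple of (V−G)×(V−G) = 0, so 2·[GWJ] and 2·[GDJ] are each linear in λ. Evaluating at λ=0 and λ=1:
  2·[GWJ] = 1/6,   2·[GDJ] = -1/6·λ
So [GWJ]:[GDJ] = (1/6) / (-1/6·λ). Setting this equal to -5:
  1/6 = -5·(-1/6·λ)  ⇒  λ = 1/5
Then r = λ/(1−λ) = (1/5)/(4/5) = 1/4. Check: with r = 1/4, D = (16/5, 12/5) and [GWJ]:[GDJ] = -5 as required.

r = 1/4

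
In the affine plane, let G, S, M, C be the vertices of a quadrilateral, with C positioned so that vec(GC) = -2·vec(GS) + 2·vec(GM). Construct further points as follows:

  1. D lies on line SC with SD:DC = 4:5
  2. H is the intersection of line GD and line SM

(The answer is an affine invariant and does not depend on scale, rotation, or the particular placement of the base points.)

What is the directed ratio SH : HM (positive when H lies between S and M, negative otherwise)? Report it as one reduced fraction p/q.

SH:HM = -8/3

Work in coordinates with G = (0, 0), S = (1, 0), M = (0, 1), C = (-2, 2).
1. D lies on line SC with SD:DC = 4:5 ⇒ D = (-1/3, 8/9)
2. H is the intersection of line GD and line SM ⇒ H = (-3/5, 8/5)
H = S + t·(M−S) with t = 8/5, so SH:HM = t:(1−t) = 8/5:-3/5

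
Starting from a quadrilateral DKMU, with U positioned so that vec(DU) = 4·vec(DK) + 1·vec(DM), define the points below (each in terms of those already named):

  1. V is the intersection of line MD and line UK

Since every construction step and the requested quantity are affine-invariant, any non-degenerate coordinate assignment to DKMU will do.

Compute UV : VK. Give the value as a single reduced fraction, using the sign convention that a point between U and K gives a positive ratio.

UV:VK = -4

Choose coordinates D = (0, 0), K = (1, 0), M = (0, 1), U = (4, 1).
1. V is the intersection of line MD and line UK ⇒ V = (0, -1/3)
V = U + t·(K−U) with t = 4/3, so UV:VK = t:(1−t) = 4/3:-1/3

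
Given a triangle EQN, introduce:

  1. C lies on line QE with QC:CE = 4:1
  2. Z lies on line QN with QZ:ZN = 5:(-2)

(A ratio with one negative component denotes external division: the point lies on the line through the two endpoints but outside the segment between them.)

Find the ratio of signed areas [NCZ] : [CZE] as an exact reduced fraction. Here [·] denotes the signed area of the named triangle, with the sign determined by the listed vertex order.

[NCZ]:[CZE] = -8/5

Work in coordinates with E = (0, 0), Q = (1, 0), N = (0, 1).
1. C lies on line QE with QC:CE = 4:1 ⇒ C = (1/5, 0)
2. Z lies on line QN with QZ:ZN = 5:(-2) ⇒ Z = (-2/3, 5/3)
2·[NCZ] = -8/15, 2·[CZE] = 1/3
[NCZ]:[CZE] = -8/15:1/3 = -8/5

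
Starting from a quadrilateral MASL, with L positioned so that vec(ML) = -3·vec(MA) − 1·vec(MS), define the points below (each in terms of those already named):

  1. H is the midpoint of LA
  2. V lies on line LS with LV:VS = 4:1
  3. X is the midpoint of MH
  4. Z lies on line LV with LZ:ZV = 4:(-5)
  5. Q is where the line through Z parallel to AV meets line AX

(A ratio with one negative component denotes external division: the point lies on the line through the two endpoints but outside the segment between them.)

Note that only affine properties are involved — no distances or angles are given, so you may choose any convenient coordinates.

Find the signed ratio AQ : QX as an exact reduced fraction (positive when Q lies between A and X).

AQ:QX = -200/187

Set M = (0, 0), A = (1, 0), S = (0, 1), L = (-3, -1); any affine frame gives the same invariant.
1. H is the midpoint of LA ⇒ H = (-1, -1/2)
2. V lies on line LS with LV:VS = 4:1 ⇒ V = (-3/5, 3/5)
3. X is the midpoint of MH ⇒ X = (-1/2, -1/4)
4. Z lies on line LV with LZ:ZV = 4:(-5) ⇒ Z = (-63/5, -37/5)
5. Q is where the line through Z parallel to AV meets line AX ⇒ Q = (-287/13, -50/13)
Q = A + t·(X−A) with t = 200/13, so AQ:QX = t:(1−t) = 200/13:-187/13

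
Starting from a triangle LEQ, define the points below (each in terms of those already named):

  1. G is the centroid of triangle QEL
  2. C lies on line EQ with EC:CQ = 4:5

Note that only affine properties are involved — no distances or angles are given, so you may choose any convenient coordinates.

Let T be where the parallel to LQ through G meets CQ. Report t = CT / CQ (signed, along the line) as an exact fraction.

Choose coordinates L = (0, 0), E = (1, 0), Q = (0, 1).
1. G is the centroid of triangle QEL ⇒ G = (1/3, 1/3)
2. C lies on line EQ with EC:CQ = 4:5 ⇒ C = (5/9, 4/9)
through G parallel to LQ: direction (0, 1); meets CQ at T = (1/3, 2/3)
T = C + t·(Q−C) with t = 2/5

t = 2/5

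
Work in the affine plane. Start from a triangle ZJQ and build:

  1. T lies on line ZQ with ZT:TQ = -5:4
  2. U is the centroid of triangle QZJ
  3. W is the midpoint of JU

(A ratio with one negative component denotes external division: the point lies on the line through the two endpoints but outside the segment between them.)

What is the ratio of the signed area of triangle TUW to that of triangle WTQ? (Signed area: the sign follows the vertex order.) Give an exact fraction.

[TUW]:[WTQ] = 9/16

Set Z = (0, 0), J = (1, 0), Q = (0, 1); any affine frame gives the same invariant.
1. T lies on line ZQ with ZT:TQ = -5:4 ⇒ T = (0, 5)
2. U is the centroid of triangle QZJ ⇒ U = (1/3, 1/3)
3. W is the midpoint of JU ⇒ W = (2/3, 1/6)
2·[TUW] = 3/2, 2·[WTQ] = 8/3
[TUW]:[WTQ] = 3/2:8/3 = 9/16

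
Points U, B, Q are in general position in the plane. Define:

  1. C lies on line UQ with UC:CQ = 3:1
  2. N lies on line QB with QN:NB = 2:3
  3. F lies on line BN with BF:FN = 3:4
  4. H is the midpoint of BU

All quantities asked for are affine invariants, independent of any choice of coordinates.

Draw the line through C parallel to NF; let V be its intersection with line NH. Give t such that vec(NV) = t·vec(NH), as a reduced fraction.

t = 1/2

Set U = (0, 0), B = (1, 0), Q = (0, 1); any affine frame gives the same invariant.
1. C lies on line UQ with UC:CQ = 3:1 ⇒ C = (0, 3/4)
2. N lies on line QB with QN:NB = 2:3 ⇒ N = (2/5, 3/5)
3. F lies on line BN with BF:FN = 3:4 ⇒ F = (26/35, 9/35)
4. H is the midpoint of BU ⇒ H = (1/2, 0)
through C parallel to NF: direction (12/35, -12/35); meets NH at V = (9/20, 3/10)
V = N + t·(H−N) with t = 1/2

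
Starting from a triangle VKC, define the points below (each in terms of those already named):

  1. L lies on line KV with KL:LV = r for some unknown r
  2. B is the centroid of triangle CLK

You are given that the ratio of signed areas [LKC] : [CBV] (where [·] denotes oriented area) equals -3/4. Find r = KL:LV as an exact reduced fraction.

r = 2/3

Choose coordinates V = (0, 0), K = (1, 0), C = (0, 1).
1. With KL:LV = r, write λ = r/(r+1) so L = K + λ·(V−K); L is affine-linear in λ
2. B is the centroid of triangle CLK ⇒ B is an affine combination of earlier points and hence also affine-linear in λ
Every point depending on L is an affine combination of L and λ-independent points, so each such coordinate is linear in λ; the λ² term in each signed area is a multiple of (V−K)×(V−K) = 0, so 2·[LKC] and 2·[CBV] are each linear in λ. Evaluating at λ=0 and λ=1:
  2·[LKC] = λ,   2·[CBV] = 1/3·λ − 2/3
So [LKC]:[CBV] = (λ) / (1/3·λ − 2/3). Setting this equal to -3/4:
  λ = -3/4·(1/3·λ − 2/3)  ⇒  λ = 2/5
Then r = λ/(1−λ) = (2/5)/(3/5) = 2/3. Check: with r = 2/3, L = (3/5, 0) and [LKC]:[CBV] = -3/4 as required.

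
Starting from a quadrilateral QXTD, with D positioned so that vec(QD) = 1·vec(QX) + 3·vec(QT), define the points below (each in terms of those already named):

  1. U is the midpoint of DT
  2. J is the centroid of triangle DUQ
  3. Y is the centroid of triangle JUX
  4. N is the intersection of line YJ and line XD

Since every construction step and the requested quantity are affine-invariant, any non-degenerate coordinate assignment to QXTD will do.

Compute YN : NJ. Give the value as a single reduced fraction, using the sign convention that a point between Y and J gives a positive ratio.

YN:NJ = -2/3

Set Q = (0, 0), X = (1, 0), T = (0, 1), D = (1, 3); any affine frame gives the same invariant.
1. U is the midpoint of DT ⇒ U = (1/2, 2)
2. J is the centroid of triangle DUQ ⇒ J = (1/2, 5/3)
3. Y is the centroid of triangle JUX ⇒ Y = (2/3, 11/9)
4. N is the intersection of line YJ and line XD ⇒ N = (1, 1/3)
N = Y + t·(J−Y) with t = -2, so YN:NJ = t:(1−t) = -2:3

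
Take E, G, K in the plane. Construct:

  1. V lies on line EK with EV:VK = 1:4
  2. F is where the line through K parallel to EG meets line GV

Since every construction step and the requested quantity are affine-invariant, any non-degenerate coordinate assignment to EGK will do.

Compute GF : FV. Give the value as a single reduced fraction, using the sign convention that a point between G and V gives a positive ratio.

Assign E = (0, 0), G = (1, 0), K = (0, 1) — the answer is frame-independent, so this choice is without loss of generality.
1. V lies on line EK with EV:VK = 1:4 ⇒ V = (0, 1/5)
2. F is where the line through K parallel to EG meets line GV ⇒ F = (-4, 1)
F = G + t·(V−G) with t = 5, so GF:FV = t:(1−t) = 5:-4

GF:FV = -5/4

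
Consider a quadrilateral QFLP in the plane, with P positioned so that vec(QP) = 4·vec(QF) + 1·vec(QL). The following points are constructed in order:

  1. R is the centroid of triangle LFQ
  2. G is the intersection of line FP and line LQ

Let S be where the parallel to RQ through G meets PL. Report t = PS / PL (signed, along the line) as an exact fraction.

t = 2/3

Assign Q = (0, 0), F = (1, 0), L = (0, 1), P = (4, 1) — the answer is frame-independent, so this choice is without loss of generality.
1. R is the centroid of triangle LFQ ⇒ R = (1/3, 1/3)
2. G is the intersection of line FP and line LQ ⇒ G = (0, -1/3)
through G parallel to RQ: direction (-1/3, -1/3); meets PL at S = (4/3, 1)
S = P + t·(L−P) with t = 2/3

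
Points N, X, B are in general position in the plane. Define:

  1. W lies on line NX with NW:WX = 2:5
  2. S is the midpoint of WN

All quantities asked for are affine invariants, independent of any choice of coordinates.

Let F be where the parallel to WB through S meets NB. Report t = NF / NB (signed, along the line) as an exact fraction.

t = 1/2

Choose coordinates N = (0, 0), X = (1, 0), B = (0, 1).
1. W lies on line NX with NW:WX = 2:5 ⇒ W = (2/7, 0)
2. S is the midpoint of WN ⇒ S = (1/7, 0)
through S parallel to WB: direction (-2/7, 1); meets NB at F = (0, 1/2)
F = N + t·(B−N) with t = 1/2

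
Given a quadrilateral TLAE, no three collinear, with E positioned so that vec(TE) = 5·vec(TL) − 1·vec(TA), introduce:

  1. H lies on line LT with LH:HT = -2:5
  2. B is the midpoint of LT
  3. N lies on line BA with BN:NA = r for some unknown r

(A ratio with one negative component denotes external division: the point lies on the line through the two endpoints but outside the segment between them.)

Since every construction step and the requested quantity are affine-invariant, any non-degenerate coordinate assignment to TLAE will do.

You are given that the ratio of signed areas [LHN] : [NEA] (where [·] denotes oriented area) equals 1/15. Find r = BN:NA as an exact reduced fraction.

r = 2/5

Assign T = (0, 0), L = (1, 0), A = (0, 1), E = (5, -1) — the answer is frame-independent, so this choice is without loss of generality.
1. H lies on line LT with LH:HT = -2:5 ⇒ H = (5/3, 0)
2. B is the midpoint of LT ⇒ B = (1/2, 0)
3. With BN:NA = r, write λ = r/(r+1) so N = B + λ·(A−B); N is affine-linear in λ
Every point depending on N is an affine combination of N and λ-independent points, so each such coordinate is linear in λ; the λ² term in each signed area is a multiple of (A−B)×(A−B) = 0, so 2·[LHN] and 2·[NEA] are each linear in λ. Evaluating at λ=0 and λ=1:
  2·[LHN] = 2/3·λ,   2·[NEA] = -4·λ + 4
So [LHN]:[NEA] = (2/3·λ) / (-4·λ + 4). Setting this equal to 1/15:
  2/3·λ = 1/15·(-4·λ + 4)  ⇒  λ = 2/7
Then r = λ/(1−λ) = (2/7)/(5/7) = 2/5. Check: with r = 2/5, N = (5/14, 2/7) and [LHN]:[NEA] = 1/15 as required.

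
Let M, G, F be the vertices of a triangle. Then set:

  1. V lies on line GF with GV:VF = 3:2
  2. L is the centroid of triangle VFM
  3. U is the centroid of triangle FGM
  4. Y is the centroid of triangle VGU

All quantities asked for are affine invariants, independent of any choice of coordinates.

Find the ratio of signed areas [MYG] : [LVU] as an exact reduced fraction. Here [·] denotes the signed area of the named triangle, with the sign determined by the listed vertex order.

Set M = (0, 0), G = (1, 0), F = (0, 1); any affine frame gives the same invariant.
1. V lies on line GF with GV:VF = 3:2 ⇒ V = (2/5, 3/5)
2. L is the centroid of triangle VFM ⇒ L = (2/15, 8/15)
3. U is the centroid of triangle FGM ⇒ U = (1/3, 1/3)
4. Y is the centroid of triangle VGU ⇒ Y = (26/45, 14/45)
2·[MYG] = -14/45, 2·[LVU] = -1/15
[MYG]:[LVU] = -14/45:-1/15 = 14/3

[MYG]:[LVU] = 14/3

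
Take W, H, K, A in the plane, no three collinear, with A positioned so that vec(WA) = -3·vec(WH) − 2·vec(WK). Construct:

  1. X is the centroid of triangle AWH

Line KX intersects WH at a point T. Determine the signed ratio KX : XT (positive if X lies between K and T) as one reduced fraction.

Choose coordinates W = (0, 0), H = (1, 0), K = (0, 1), A = (-3, -2).
1. X is the centroid of triangle AWH ⇒ X = (-2/3, -2/3)
line KX meets WH at T = (-2/5, 0)
X = K + t·(T−K) with t = 5/3, so KX:XT = 5/3:-2/3

KX:XT = -5/2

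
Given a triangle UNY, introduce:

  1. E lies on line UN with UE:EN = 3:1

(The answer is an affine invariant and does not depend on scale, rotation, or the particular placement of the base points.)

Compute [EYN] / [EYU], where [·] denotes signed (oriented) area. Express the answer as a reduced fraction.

Work in coordinates with U = (0, 0), N = (1, 0), Y = (0, 1).
1. E lies on line UN with UE:EN = 3:1 ⇒ E = (3/4, 0)
2·[EYN] = -1/4, 2·[EYU] = 3/4
[EYN]:[EYU] = -1/4:3/4 = -1/3

[EYN]:[EYU] = -1/3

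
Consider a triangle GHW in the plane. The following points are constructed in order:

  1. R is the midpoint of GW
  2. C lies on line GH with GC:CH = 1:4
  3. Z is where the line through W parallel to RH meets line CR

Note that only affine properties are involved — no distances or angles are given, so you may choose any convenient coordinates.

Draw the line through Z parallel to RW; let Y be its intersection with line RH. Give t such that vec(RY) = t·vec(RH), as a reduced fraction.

Choose coordinates G = (0, 0), H = (1, 0), W = (0, 1).
1. R is the midpoint of GW ⇒ R = (0, 1/2)
2. C lies on line GH with GC:CH = 1:4 ⇒ C = (1/5, 0)
3. Z is where the line through W parallel to RH meets line CR ⇒ Z = (-1/4, 9/8)
through Z parallel to RW: direction (0, 1/2); meets RH at Y = (-1/4, 5/8)
Y = R + t·(H−R) with t = -1/4

t = -1/4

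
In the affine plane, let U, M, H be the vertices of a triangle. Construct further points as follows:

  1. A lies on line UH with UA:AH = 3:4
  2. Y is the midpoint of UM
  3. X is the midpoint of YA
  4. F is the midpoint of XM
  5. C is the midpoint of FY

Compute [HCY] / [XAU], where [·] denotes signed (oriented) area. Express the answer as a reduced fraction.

Assign U = (0, 0), M = (1, 0), H = (0, 1) — the answer is frame-independent, so this choice is without loss of generality.
1. A lies on line UH with UA:AH = 3:4 ⇒ A = (0, 3/7)
2. Y is the midpoint of UM ⇒ Y = (1/2, 0)
3. X is the midpoint of YA ⇒ X = (1/4, 3/14)
4. F is the midpoint of XM ⇒ F = (5/8, 3/28)
5. C is the midpoint of FY ⇒ C = (9/16, 3/56)
2·[HCY] = -5/56, 2·[XAU] = 3/28
[HCY]:[XAU] = -5/56:3/28 = -5/6

[HCY]:[XAU] = -5/6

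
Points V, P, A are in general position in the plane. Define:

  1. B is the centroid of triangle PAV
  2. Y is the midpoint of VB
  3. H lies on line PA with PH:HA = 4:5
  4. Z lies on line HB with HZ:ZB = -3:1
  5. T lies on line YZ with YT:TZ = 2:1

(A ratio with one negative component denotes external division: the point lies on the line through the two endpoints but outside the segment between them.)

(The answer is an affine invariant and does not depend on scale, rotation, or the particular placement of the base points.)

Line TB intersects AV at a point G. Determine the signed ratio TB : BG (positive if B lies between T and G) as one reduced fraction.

TB:BG = -7/18

Set V = (0, 0), P = (1, 0), A = (0, 1); any affine frame gives the same invariant.
1. B is the centroid of triangle PAV ⇒ B = (1/3, 1/3)
2. Y is the midpoint of VB ⇒ Y = (1/6, 1/6)
3. H lies on line PA with PH:HA = 4:5 ⇒ H = (5/9, 4/9)
4. Z lies on line HB with HZ:ZB = -3:1 ⇒ Z = (2/9, 5/18)
5. T lies on line YZ with YT:TZ = 2:1 ⇒ T = (11/54, 13/54)
line TB meets AV at G = (0, 2/21)
B = T + t·(G−T) with t = -7/11, so TB:BG = -7/11:18/11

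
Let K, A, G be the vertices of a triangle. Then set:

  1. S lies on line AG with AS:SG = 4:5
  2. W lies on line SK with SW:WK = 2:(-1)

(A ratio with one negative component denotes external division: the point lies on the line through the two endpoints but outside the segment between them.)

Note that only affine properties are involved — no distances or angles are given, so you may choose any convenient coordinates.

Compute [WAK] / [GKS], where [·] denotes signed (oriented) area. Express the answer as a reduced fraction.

Assign K = (0, 0), A = (1, 0), G = (0, 1) — the answer is frame-independent, so this choice is without loss of generality.
1. S lies on line AG with AS:SG = 4:5 ⇒ S = (5/9, 4/9)
2. W lies on line SK with SW:WK = 2:(-1) ⇒ W = (-5/9, -4/9)
2·[WAK] = 4/9, 2·[GKS] = 5/9
[WAK]:[GKS] = 4/9:5/9 = 4/5

[WAK]:[GKS] = 4/5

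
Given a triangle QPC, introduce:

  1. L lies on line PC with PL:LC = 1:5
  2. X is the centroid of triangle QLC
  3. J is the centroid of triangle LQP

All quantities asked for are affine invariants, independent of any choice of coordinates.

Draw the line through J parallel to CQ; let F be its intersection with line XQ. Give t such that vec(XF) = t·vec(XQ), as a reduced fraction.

t = -6/5

Choose coordinates Q = (0, 0), P = (1, 0), C = (0, 1).
1. L lies on line PC with PL:LC = 1:5 ⇒ L = (5/6, 1/6)
2. X is the centroid of triangle QLC ⇒ X = (5/18, 7/18)
3. J is the centroid of triangle LQP ⇒ J = (11/18, 1/18)
through J parallel to CQ: direction (0, -1); meets XQ at F = (11/18, 77/90)
F = X + t·(Q−X) with t = -6/5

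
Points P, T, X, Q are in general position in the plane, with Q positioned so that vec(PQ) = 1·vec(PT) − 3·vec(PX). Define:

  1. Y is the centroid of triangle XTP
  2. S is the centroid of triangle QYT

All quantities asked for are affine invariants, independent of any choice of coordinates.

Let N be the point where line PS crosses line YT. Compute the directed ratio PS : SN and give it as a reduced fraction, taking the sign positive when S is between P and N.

PS:SN = -1/2

Assign P = (0, 0), T = (1, 0), X = (0, 1), Q = (1, -3) — the answer is frame-independent, so this choice is without loss of generality.
1. Y is the centroid of triangle XTP ⇒ Y = (1/3, 1/3)
2. S is the centroid of triangle QYT ⇒ S = (7/9, -8/9)
line PS meets YT at N = (-7/9, 8/9)
S = P + t·(N−P) with t = -1, so PS:SN = -1:2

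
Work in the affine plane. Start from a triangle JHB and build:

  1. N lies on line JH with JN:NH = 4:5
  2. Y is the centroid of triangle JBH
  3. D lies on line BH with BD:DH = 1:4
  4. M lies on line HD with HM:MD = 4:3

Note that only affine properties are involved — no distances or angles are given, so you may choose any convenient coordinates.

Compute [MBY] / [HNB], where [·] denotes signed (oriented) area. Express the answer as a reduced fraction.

[MBY]:[HNB] = -57/175

Work in coordinates with J = (0, 0), H = (1, 0), B = (0, 1).
1. N lies on line JH with JN:NH = 4:5 ⇒ N = (4/9, 0)
2. Y is the centroid of triangle JBH ⇒ Y = (1/3, 1/3)
3. D lies on line BH with BD:DH = 1:4 ⇒ D = (1/5, 4/5)
4. M lies on line HD with HM:MD = 4:3 ⇒ M = (19/35, 16/35)
2·[MBY] = 19/105, 2·[HNB] = -5/9
[MBY]:[HNB] = 19/105:-5/9 = -57/175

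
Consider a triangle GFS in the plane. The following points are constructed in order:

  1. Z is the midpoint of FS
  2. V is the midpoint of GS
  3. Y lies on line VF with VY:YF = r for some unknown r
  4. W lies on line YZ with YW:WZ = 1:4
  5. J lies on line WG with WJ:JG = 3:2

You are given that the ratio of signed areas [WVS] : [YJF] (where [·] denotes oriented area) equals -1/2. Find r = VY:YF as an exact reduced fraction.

r = 1/5

Choose coordinates G = (0, 0), F = (1, 0), S = (0, 1).
1. Z is the midpoint of FS ⇒ Z = (1/2, 1/2)
2. V is the midpoint of GS ⇒ V = (0, 1/2)
3. With VY:YF = r, write λ = r/(r+1) so Y = V + λ·(F−V); Y is affine-linear in λ
4. W lies on line YZ with YW:WZ = 1:4 ⇒ W is an affine combination of earlier points and hence also affine-linear in λ
5. J lies on line WG with WJ:JG = 3:2 ⇒ J is an affine combination of earlier points and hence also affine-linear in λ
Every point depending on Y is an affine combination of Y and λ-independent points, so each such coordinate is linear in λ; the λ² term in each signed area is a multiple of (F−V)×(F−V) = 0, so 2·[WVS] and 2·[YJF] are each linear in λ. Evaluating at λ=0 and λ=1:
  2·[WVS] = -2/5·λ − 1/20,   2·[YJF] = -7/25·λ + 7/25
So [WVS]:[YJF] = (-2/5·λ − 1/20) / (-7/25·λ + 7/25). Setting this equal to -1/2:
  -2/5·λ − 1/20 = -1/2·(-7/25·λ + 7/25)  ⇒  λ = 1/6
Then r = λ/(1−λ) = (1/6)/(5/6) = 1/5. Check: with r = 1/5, Y = (1/6, 5/12) and [WVS]:[YJF] = -1/2 as required.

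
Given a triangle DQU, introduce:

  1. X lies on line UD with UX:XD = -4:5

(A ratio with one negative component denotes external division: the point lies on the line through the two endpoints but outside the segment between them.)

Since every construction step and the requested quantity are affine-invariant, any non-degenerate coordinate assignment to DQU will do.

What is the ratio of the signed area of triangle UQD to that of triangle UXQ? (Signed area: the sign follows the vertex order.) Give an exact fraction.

[UQD]:[UXQ] = 1/4

Work in coordinates with D = (0, 0), Q = (1, 0), U = (0, 1).
1. X lies on line UD with UX:XD = -4:5 ⇒ X = (0, 5)
2·[UQD] = -1, 2·[UXQ] = -4
[UQD]:[UXQ] = -1:-4 = 1/4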